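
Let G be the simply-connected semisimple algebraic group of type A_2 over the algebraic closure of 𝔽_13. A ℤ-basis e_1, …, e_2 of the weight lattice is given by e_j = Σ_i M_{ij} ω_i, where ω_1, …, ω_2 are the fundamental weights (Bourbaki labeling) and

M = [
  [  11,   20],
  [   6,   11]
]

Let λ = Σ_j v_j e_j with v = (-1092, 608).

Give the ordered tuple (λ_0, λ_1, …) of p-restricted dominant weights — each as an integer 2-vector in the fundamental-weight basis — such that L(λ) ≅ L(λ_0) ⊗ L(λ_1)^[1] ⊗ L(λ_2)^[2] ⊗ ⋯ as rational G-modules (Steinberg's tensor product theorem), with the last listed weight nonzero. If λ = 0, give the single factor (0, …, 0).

Compute c_i = Σ_j M_{ij} v_j with v = (-1092, 608):
  c_1 = 11*-1092 + 20*608 = 148
  c_2 = 6*-1092 + 11*608 = 136
p = 13; digits c_i = Σ_j d_{ij}·13^j, 0 ≤ d_{ij} < 13:
  c_1 = 148 = 5·13^0 + 11·13^1
  c_2 = 136 = 6·13^0 + 10·13^1
λ_0 = (5, 6)
λ_1 = (11, 10)

((5, 6), (11, 10))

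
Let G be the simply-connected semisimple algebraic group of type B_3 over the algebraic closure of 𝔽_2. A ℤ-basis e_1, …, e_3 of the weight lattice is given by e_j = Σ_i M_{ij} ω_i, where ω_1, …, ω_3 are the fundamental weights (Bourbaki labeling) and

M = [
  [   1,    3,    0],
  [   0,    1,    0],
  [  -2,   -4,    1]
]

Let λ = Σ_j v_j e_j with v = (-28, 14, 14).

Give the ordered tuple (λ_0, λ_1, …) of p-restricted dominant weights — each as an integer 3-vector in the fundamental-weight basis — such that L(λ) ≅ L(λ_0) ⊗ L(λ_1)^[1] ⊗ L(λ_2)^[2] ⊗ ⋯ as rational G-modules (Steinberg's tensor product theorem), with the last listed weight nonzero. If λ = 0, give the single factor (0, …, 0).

((0, 0, 0), (1, 1, 1), (1, 1, 1), (1, 1, 1))

Compute c_i = Σ_j M_{ij} v_j with v = (-28, 14, 14):
  c_1 = 1*-28 + 3*14 + 0*14 = 14
  c_2 = 0*-28 + 1*14 + 0*14 = 14
  c_3 = -2*-28 + -4*14 + 1*14 = 14
Base-2 expansion of each c_i:
  c_1 = 14 = 0·2^0 + 1·2^1 + 1·2^2 + 1·2^3
  c_2 = 14 = 0·2^0 + 1·2^1 + 1·2^2 + 1·2^3
  c_3 = 14 = 0·2^0 + 1·2^1 + 1·2^2 + 1·2^3
p-restricted factor λ_0 = (0, 0, 0)
p-restricted factor λ_1 = (1, 1, 1)
p-restricted factor λ_2 = (1, 1, 1)
p-restricted factor λ_3 = (1, 1, 1)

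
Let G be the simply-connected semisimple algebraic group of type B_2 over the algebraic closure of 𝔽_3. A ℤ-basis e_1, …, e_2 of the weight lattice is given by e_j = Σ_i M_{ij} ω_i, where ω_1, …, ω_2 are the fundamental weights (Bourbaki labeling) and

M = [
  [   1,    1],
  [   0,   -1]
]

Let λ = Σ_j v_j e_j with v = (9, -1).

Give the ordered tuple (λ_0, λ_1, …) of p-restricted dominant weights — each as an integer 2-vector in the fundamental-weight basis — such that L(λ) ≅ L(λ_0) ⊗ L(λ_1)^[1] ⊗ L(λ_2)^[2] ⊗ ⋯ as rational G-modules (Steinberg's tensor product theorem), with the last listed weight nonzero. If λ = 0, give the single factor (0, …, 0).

In the fundamental-weight basis, λ has coordinates c = M·v (v = (9, -1)):
  c_1 = 1·9 + (1)·(-1) = 8
  c_2 = 0·9 + (-1)·(-1) = 1
p = 3; digits c_i = Σ_j d_{ij}·3^j, 0 ≤ d_{ij} < 3:
  c_1 = 8 = 2·3^0 + 2·3^1
  c_2 = 1 = 1·3^0
Factor λ_0 = (2, 1)
Factor λ_1 = (2, 0)

((2, 1), (2, 0))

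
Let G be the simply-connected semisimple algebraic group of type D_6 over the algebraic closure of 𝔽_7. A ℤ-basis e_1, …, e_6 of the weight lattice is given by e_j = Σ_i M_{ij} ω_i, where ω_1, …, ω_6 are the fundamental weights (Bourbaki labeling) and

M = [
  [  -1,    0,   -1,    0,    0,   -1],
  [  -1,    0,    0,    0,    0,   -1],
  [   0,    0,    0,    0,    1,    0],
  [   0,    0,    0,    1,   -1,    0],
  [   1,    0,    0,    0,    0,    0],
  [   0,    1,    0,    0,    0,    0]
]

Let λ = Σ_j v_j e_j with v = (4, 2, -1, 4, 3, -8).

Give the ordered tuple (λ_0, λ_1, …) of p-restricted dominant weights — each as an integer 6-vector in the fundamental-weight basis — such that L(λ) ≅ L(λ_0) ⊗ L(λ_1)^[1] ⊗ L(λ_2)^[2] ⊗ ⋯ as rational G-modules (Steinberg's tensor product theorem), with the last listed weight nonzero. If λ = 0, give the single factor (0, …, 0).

((5, 4, 3, 1, 4, 2),)

Converting to the ω-basis (c_i = row i of M dotted with v = (4, 2, -1, 4, 3, -8)):
  c_1 = -1*4 + 0*2 + -1*-1 + 0*4 + 0*3 + -1*-8 = 5
  c_2 = -1*4 + 0*2 + 0*-1 + 0*4 + 0*3 + -1*-8 = 4
  c_3 = 0*4 + 0*2 + 0*-1 + 0*4 + 1*3 + 0*-8 = 3
  c_4 = 0*4 + 0*2 + 0*-1 + 1*4 + -1*3 + 0*-8 = 1
  c_5 = 1*4 + 0*2 + 0*-1 + 0*4 + 0*3 + 0*-8 = 4
  c_6 = 0*4 + 1*2 + 0*-1 + 0*4 + 0*3 + 0*-8 = 2
Base-7 expansion of each c_i:
  c_1 = 5 = 5·7^0
  c_2 = 4 = 4·7^0
  c_3 = 3 = 3·7^0
  c_4 = 1 = 1·7^0
  c_5 = 4 = 4·7^0
  c_6 = 2 = 2·7^0
p-restricted factor λ_0 = (5, 4, 3, 1, 4, 2)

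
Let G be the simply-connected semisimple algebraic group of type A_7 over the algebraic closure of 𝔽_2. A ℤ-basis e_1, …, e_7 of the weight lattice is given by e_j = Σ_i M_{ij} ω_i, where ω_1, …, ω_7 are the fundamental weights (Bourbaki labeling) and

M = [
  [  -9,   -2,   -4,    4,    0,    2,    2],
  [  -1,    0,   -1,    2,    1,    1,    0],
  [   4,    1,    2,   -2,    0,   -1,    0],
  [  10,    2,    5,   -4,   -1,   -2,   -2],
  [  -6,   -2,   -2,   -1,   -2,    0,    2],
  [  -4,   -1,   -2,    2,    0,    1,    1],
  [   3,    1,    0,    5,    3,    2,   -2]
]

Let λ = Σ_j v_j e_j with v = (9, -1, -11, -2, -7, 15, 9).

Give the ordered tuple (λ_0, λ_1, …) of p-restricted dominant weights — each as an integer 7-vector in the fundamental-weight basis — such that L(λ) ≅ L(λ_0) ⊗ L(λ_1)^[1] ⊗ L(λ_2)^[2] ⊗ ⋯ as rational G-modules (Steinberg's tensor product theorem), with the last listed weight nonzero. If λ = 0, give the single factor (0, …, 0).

ω-coordinates c = M·v, v = (9, -1, -11, -2, -7, 15, 9):
  c_1 = (-9)·(9) + (-2)·(-1) + (-4)·(-11) + (4)·(-2) + (0)·(-7) + (2)·(15) + (2)·(9) = 5
  c_2 = (-1)·(9) + (0)·(-1) + (-1)·(-11) + (2)·(-2) + (1)·(-7) + (1)·(15) + (0)·(9) = 6
  c_3 = (4)·(9) + (1)·(-1) + (2)·(-11) + (-2)·(-2) + (0)·(-7) + (-1)·(15) + (0)·(9) = 2
  c_4 = (10)·(9) + (2)·(-1) + (5)·(-11) + (-4)·(-2) + (-1)·(-7) + (-2)·(15) + (-2)·(9) = 0
  c_5 = (-6)·(9) + (-2)·(-1) + (-2)·(-11) + (-1)·(-2) + (-2)·(-7) + (0)·(15) + (2)·(9) = 4
  c_6 = (-4)·(9) + (-1)·(-1) + (-2)·(-11) + (2)·(-2) + (0)·(-7) + (1)·(15) + (1)·(9) = 7
  c_7 = (3)·(9) + (1)·(-1) + (0)·(-11) + (5)·(-2) + (3)·(-7) + (2)·(15) + (-2)·(9) = 7
Base-2 expansion of each c_i:
  c_1 = 5 = 1·2^0 + 0·2^1 + 1·2^2
  c_2 = 6 = 0·2^0 + 1·2^1 + 1·2^2
  c_3 = 2 = 0·2^0 + 1·2^1
  c_4 = 0
  c_5 = 4 = 0·2^0 + 0·2^1 + 1·2^2
  c_6 = 7 = 1·2^0 + 1·2^1 + 1·2^2
  c_7 = 7 = 1·2^0 + 1·2^1 + 1·2^2
Factor λ_0 = (1, 0, 0, 0, 0, 1, 1)
Factor λ_1 = (0, 1, 1, 0, 0, 1, 1)
Factor λ_2 = (1, 1, 0, 0, 1, 1, 1)

((1, 0, 0, 0, 0, 1, 1), (0, 1, 1, 0, 0, 1, 1), (1, 1, 0, 0, 1, 1, 1))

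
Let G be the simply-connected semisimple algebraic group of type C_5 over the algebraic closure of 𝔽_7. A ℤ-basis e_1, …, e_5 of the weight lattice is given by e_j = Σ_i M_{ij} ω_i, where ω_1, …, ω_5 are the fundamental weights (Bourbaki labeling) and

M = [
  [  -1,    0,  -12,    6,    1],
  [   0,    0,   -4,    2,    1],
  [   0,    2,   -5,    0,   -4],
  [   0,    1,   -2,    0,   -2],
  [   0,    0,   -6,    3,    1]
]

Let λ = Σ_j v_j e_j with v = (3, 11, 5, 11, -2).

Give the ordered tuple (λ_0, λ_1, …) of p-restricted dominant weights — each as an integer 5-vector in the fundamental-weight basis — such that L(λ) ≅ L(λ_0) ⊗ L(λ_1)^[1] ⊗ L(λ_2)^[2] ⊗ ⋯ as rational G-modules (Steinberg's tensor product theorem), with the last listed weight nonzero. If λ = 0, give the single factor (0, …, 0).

((1, 0, 5, 5, 1),)

ω-coordinates c = M·v, v = (3, 11, 5, 11, -2):
  c_1 = -1*3 + 0*11 + -12*5 + 6*11 + 1*-2 = 1
  c_2 = 0*3 + 0*11 + -4*5 + 2*11 + 1*-2 = 0
  c_3 = 0*3 + 2*11 + -5*5 + 0*11 + -4*-2 = 5
  c_4 = 0*3 + 1*11 + -2*5 + 0*11 + -2*-2 = 5
  c_5 = 0*3 + 0*11 + -6*5 + 3*11 + 1*-2 = 1
p = 7; digits c_i = Σ_j d_{ij}·7^j, 0 ≤ d_{ij} < 7:
  c_1 = 1 = 1·7^0
  c_2 = 0
  c_3 = 5 = 5·7^0
  c_4 = 5 = 5·7^0
  c_5 = 1 = 1·7^0
λ_0 = (1, 0, 5, 5, 1)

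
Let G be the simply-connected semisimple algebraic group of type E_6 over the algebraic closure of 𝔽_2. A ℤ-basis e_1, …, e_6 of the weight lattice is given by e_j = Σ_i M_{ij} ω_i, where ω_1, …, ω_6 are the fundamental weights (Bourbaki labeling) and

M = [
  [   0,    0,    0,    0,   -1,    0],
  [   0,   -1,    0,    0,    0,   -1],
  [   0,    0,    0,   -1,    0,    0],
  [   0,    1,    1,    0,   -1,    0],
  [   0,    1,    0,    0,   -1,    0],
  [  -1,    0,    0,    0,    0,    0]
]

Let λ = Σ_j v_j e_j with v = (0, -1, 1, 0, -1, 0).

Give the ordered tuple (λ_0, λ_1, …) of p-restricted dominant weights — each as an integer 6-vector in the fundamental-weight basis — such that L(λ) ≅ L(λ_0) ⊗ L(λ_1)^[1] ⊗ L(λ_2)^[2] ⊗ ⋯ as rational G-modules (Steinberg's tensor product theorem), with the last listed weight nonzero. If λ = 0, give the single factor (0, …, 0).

ω-coordinates c = M·v, v = (0, -1, 1, 0, -1, 0):
  c_1 = 0*0 + 0*-1 + 0*1 + 0*0 + -1*-1 + 0*0 = 1
  c_2 = 0*0 + -1*-1 + 0*1 + 0*0 + 0*-1 + -1*0 = 1
  c_3 = 0*0 + 0*-1 + 0*1 + -1*0 + 0*-1 + 0*0 = 0
  c_4 = 0*0 + 1*-1 + 1*1 + 0*0 + -1*-1 + 0*0 = 1
  c_5 = 0*0 + 1*-1 + 0*1 + 0*0 + -1*-1 + 0*0 = 0
  c_6 = -1*0 + 0*-1 + 0*1 + 0*0 + 0*-1 + 0*0 = 0
Base-2 expansion of each c_i:
  c_1 = 1 = 1·2^0
  c_2 = 1 = 1·2^0
  c_3 = 0
  c_4 = 1 = 1·2^0
  c_5 = 0
  c_6 = 0
Factor λ_0 = (1, 1, 0, 1, 0, 0)

((1, 1, 0, 1, 0, 0),)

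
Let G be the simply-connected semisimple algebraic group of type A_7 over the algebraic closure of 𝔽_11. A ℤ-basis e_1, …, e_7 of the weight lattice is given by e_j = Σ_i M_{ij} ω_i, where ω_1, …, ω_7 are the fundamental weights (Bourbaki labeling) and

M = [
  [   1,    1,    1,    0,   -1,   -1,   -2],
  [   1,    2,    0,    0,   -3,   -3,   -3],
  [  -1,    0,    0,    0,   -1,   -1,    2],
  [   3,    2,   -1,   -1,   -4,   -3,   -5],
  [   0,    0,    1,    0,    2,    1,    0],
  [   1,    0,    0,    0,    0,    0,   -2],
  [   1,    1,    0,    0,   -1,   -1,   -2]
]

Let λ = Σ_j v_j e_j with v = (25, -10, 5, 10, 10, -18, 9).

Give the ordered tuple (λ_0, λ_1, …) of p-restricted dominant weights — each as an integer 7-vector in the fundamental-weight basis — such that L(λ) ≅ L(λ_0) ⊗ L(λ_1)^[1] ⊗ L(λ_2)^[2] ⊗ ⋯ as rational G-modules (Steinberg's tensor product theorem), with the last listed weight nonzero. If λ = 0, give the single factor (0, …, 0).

Converting to the ω-basis (c_i = row i of M dotted with v = (25, -10, 5, 10, 10, -18, 9)):
  c_1 = 1*25 + 1*-10 + 1*5 + 0*10 + -1*10 + -1*-18 + -2*9 = 10
  c_2 = 1*25 + 2*-10 + 0*5 + 0*10 + -3*10 + -3*-18 + -3*9 = 2
  c_3 = -1*25 + 0*-10 + 0*5 + 0*10 + -1*10 + -1*-18 + 2*9 = 1
  c_4 = 3*25 + 2*-10 + -1*5 + -1*10 + -4*10 + -3*-18 + -5*9 = 9
  c_5 = 0*25 + 0*-10 + 1*5 + 0*10 + 2*10 + 1*-18 + 0*9 = 7
  c_6 = 1*25 + 0*-10 + 0*5 + 0*10 + 0*10 + 0*-18 + -2*9 = 7
  c_7 = 1*25 + 1*-10 + 0*5 + 0*10 + -1*10 + -1*-18 + -2*9 = 5
Writing each c_i in base p = 11:
  c_1 = 10 = 10·11^0
  c_2 = 2 = 2·11^0
  c_3 = 1 = 1·11^0
  c_4 = 9 = 9·11^0
  c_5 = 7 = 7·11^0
  c_6 = 7 = 7·11^0
  c_7 = 5 = 5·11^0
λ_0 = (10, 2, 1, 9, 7, 7, 5)

((10, 2, 1, 9, 7, 7, 5),)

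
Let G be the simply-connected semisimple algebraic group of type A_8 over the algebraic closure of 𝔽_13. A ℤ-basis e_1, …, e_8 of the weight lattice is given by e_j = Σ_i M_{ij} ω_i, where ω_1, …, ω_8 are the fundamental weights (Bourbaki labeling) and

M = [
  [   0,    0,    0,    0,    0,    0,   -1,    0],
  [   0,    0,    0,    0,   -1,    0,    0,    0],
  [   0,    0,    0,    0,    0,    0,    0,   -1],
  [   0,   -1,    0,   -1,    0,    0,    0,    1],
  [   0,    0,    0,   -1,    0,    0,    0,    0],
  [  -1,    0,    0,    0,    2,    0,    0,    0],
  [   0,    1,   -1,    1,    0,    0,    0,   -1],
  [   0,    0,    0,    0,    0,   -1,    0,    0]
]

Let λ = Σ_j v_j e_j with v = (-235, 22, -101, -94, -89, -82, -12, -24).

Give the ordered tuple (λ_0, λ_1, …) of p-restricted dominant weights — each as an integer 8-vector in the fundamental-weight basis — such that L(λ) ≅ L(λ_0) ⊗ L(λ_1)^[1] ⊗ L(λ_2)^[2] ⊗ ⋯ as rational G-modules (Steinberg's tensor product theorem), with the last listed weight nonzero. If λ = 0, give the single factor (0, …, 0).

In the fundamental-weight basis, λ has coordinates c = M·v (v = (-235, 22, -101, -94, -89, -82, -12, -24)):
  c_1 = (0)·(-235) + (0)·(22) + (0)·(-101) + (0)·(-94) + (0)·(-89) + (0)·(-82) + (-1)·(-12) + (0)·(-24) = 12
  c_2 = (0)·(-235) + (0)·(22) + (0)·(-101) + (0)·(-94) + (-1)·(-89) + (0)·(-82) + (0)·(-12) + (0)·(-24) = 89
  c_3 = (0)·(-235) + (0)·(22) + (0)·(-101) + (0)·(-94) + (0)·(-89) + (0)·(-82) + (0)·(-12) + (-1)·(-24) = 24
  c_4 = (0)·(-235) + (-1)·(22) + (0)·(-101) + (-1)·(-94) + (0)·(-89) + (0)·(-82) + (0)·(-12) + (1)·(-24) = 48
  c_5 = (0)·(-235) + (0)·(22) + (0)·(-101) + (-1)·(-94) + (0)·(-89) + (0)·(-82) + (0)·(-12) + (0)·(-24) = 94
  c_6 = (-1)·(-235) + (0)·(22) + (0)·(-101) + (0)·(-94) + (2)·(-89) + (0)·(-82) + (0)·(-12) + (0)·(-24) = 57
  c_7 = (0)·(-235) + (1)·(22) + (-1)·(-101) + (1)·(-94) + (0)·(-89) + (0)·(-82) + (0)·(-12) + (-1)·(-24) = 53
  c_8 = (0)·(-235) + (0)·(22) + (0)·(-101) + (0)·(-94) + (0)·(-89) + (-1)·(-82) + (0)·(-12) + (0)·(-24) = 82
p = 13; digits c_i = Σ_j d_{ij}·13^j, 0 ≤ d_{ij} < 13:
  c_1 = 12 = 12·13^0
  c_2 = 89 = 11·13^0 + 6·13^1
  c_3 = 24 = 11·13^0 + 1·13^1
  c_4 = 48 = 9·13^0 + 3·13^1
  c_5 = 94 = 3·13^0 + 7·13^1
  c_6 = 57 = 5·13^0 + 4·13^1
  c_7 = 53 = 1·13^0 + 4·13^1
  c_8 = 82 = 4·13^0 + 6·13^1
p-restricted factor λ_0 = (12, 11, 11, 9, 3, 5, 1, 4)
p-restricted factor λ_1 = (0, 6, 1, 3, 7, 4, 4, 6)

((12, 11, 11, 9, 3, 5, 1, 4), (0, 6, 1, 3, 7, 4, 4, 6))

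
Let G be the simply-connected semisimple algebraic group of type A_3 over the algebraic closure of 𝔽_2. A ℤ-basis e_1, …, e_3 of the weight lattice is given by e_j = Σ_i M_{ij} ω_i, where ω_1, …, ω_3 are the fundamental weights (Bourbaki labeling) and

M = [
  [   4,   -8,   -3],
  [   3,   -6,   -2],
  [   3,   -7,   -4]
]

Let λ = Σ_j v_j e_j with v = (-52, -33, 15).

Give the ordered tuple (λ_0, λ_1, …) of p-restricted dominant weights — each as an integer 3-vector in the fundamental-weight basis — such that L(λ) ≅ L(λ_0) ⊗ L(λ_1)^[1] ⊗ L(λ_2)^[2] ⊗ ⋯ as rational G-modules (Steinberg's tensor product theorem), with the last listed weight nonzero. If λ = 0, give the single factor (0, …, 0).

Change of basis e → ω: c = M·v where v = (-52, -33, 15):
  c_1 = 4*-52 + -8*-33 + -3*15 = 11
  c_2 = 3*-52 + -6*-33 + -2*15 = 12
  c_3 = 3*-52 + -7*-33 + -4*15 = 15
p = 2; digits c_i = Σ_j d_{ij}·2^j, 0 ≤ d_{ij} < 2:
  c_1 = 11 = 1·2^0 + 1·2^1 + 0·2^2 + 1·2^3
  c_2 = 12 = 0·2^0 + 0·2^1 + 1·2^2 + 1·2^3
  c_3 = 15 = 1·2^0 + 1·2^1 + 1·2^2 + 1·2^3
Factor λ_0 = (1, 0, 1)
Factor λ_1 = (1, 0, 1)
Factor λ_2 = (0, 1, 1)
Factor λ_3 = (1, 1, 1)

((1, 0, 1), (1, 0, 1), (0, 1, 1), (1, 1, 1))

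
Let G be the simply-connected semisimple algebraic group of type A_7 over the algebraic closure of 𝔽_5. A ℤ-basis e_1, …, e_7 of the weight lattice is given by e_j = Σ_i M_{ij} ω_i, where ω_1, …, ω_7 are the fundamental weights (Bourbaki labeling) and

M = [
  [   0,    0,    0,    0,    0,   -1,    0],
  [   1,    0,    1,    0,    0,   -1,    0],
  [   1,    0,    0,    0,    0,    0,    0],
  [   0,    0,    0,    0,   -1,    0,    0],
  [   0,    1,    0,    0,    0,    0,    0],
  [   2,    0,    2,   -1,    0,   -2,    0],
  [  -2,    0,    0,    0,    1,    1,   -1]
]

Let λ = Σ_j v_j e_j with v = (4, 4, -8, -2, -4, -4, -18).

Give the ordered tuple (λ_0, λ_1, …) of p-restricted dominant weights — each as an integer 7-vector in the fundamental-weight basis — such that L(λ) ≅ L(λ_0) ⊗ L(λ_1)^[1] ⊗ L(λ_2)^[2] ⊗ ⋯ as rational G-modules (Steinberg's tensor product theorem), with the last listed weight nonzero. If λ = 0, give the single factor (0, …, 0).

Change of basis e → ω: c = M·v where v = (4, 4, -8, -2, -4, -4, -18):
  c_1 = (0)·(4) + (0)·(4) + (0)·(-8) + (0)·(-2) + (0)·(-4) + (-1)·(-4) + (0)·(-18) = 4
  c_2 = (1)·(4) + (0)·(4) + (1)·(-8) + (0)·(-2) + (0)·(-4) + (-1)·(-4) + (0)·(-18) = 0
  c_3 = (1)·(4) + (0)·(4) + (0)·(-8) + (0)·(-2) + (0)·(-4) + (0)·(-4) + (0)·(-18) = 4
  c_4 = (0)·(4) + (0)·(4) + (0)·(-8) + (0)·(-2) + (-1)·(-4) + (0)·(-4) + (0)·(-18) = 4
  c_5 = (0)·(4) + (1)·(4) + (0)·(-8) + (0)·(-2) + (0)·(-4) + (0)·(-4) + (0)·(-18) = 4
  c_6 = (2)·(4) + (0)·(4) + (2)·(-8) + (-1)·(-2) + (0)·(-4) + (-2)·(-4) + (0)·(-18) = 2
  c_7 = (-2)·(4) + (0)·(4) + (0)·(-8) + (0)·(-2) + (1)·(-4) + (1)·(-4) + (-1)·(-18) = 2
Writing each c_i in base p = 5:
  c_1 = 4 = 4·5^0
  c_2 = 0
  c_3 = 4 = 4·5^0
  c_4 = 4 = 4·5^0
  c_5 = 4 = 4·5^0
  c_6 = 2 = 2·5^0
  c_7 = 2 = 2·5^0
λ_0 = (4, 0, 4, 4, 4, 2, 2)

((4, 0, 4, 4, 4, 2, 2),)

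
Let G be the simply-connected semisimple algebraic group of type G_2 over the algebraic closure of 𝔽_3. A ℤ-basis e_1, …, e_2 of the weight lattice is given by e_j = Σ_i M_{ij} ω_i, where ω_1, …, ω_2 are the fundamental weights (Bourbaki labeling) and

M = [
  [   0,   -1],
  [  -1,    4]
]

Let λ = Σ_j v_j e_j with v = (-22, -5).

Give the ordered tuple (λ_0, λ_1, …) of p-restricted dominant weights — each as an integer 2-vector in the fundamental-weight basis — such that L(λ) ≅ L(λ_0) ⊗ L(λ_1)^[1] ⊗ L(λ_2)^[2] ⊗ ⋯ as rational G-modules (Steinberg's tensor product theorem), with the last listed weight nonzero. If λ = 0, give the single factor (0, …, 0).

((2, 2), (1, 0))

Converting to the ω-basis (c_i = row i of M dotted with v = (-22, -5)):
  c_1 = (0)·(-22) + (-1)·(-5) = 5
  c_2 = (-1)·(-22) + (4)·(-5) = 2
Base-3 expansion of each c_i:
  c_1 = 5 = 2·3^0 + 1·3^1
  c_2 = 2 = 2·3^0
p-restricted factor λ_0 = (2, 2)
p-restricted factor λ_1 = (1, 0)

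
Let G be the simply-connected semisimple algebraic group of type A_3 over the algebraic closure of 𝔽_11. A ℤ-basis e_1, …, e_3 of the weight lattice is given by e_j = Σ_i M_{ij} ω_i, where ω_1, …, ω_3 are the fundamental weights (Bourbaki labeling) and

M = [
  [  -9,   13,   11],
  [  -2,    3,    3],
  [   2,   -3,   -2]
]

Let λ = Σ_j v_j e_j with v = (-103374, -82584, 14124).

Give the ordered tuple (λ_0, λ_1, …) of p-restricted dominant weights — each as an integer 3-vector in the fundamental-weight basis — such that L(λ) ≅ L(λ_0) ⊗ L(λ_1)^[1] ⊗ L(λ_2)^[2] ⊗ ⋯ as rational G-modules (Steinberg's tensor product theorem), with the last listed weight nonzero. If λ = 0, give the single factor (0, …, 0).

((5, 4, 7), (3, 3, 4), (1, 0, 6), (9, 1, 9))

Converting to the ω-basis (c_i = row i of M dotted with v = (-103374, -82584, 14124)):
  c_1 = (-9)·(-103374) + (13)·(-82584) + 11·14124 = 12138
  c_2 = (-2)·(-103374) + (3)·(-82584) + 3·14124 = 1368
  c_3 = (2)·(-103374) + (-3)·(-82584) + (-2)·(14124) = 12756
Writing each c_i in base p = 11:
  c_1 = 12138 = 5·11^0 + 3·11^1 + 1·11^2 + 9·11^3
  c_2 = 1368 = 4·11^0 + 3·11^1 + 0·11^2 + 1·11^3
  c_3 = 12756 = 7·11^0 + 4·11^1 + 6·11^2 + 9·11^3
λ_0 = (5, 4, 7)
λ_1 = (3, 3, 4)
λ_2 = (1, 0, 6)
λ_3 = (9, 1, 9)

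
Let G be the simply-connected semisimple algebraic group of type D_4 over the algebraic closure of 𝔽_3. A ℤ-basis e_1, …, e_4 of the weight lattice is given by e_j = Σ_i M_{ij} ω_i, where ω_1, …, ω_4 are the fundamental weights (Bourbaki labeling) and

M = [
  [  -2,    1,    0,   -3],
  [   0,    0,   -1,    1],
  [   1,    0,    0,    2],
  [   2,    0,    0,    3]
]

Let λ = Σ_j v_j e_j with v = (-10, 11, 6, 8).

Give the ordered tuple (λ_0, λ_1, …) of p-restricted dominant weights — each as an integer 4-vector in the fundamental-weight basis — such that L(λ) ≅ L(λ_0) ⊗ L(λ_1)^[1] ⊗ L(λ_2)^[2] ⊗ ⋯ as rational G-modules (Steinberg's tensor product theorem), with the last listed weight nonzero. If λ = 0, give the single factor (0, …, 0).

In the fundamental-weight basis, λ has coordinates c = M·v (v = (-10, 11, 6, 8)):
  c_1 = -2*-10 + 1*11 + 0*6 + -3*8 = 7
  c_2 = 0*-10 + 0*11 + -1*6 + 1*8 = 2
  c_3 = 1*-10 + 0*11 + 0*6 + 2*8 = 6
  c_4 = 2*-10 + 0*11 + 0*6 + 3*8 = 4
Writing each c_i in base p = 3:
  c_1 = 7 = 1·3^0 + 2·3^1
  c_2 = 2 = 2·3^0
  c_3 = 6 = 0·3^0 + 2·3^1
  c_4 = 4 = 1·3^0 + 1·3^1
λ_0 = (1, 2, 0, 1)
λ_1 = (2, 0, 2, 1)

((1, 2, 0, 1), (2, 0, 2, 1))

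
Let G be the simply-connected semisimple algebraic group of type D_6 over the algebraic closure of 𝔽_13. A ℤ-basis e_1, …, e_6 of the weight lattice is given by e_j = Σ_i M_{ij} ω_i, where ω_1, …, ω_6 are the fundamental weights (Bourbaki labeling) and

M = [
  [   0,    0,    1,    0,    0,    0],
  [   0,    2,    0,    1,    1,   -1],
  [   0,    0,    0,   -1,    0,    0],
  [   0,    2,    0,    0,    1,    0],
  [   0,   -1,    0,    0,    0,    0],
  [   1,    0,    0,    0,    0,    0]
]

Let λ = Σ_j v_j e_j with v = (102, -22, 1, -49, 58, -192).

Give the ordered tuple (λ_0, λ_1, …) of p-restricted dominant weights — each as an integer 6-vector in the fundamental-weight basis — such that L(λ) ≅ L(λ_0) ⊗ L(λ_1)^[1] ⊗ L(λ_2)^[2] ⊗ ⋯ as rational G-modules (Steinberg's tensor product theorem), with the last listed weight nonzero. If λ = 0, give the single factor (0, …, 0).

Change of basis e → ω: c = M·v where v = (102, -22, 1, -49, 58, -192):
  c_1 = 0*102 + 0*-22 + 1*1 + 0*-49 + 0*58 + 0*-192 = 1
  c_2 = 0*102 + 2*-22 + 0*1 + 1*-49 + 1*58 + -1*-192 = 157
  c_3 = 0*102 + 0*-22 + 0*1 + -1*-49 + 0*58 + 0*-192 = 49
  c_4 = 0*102 + 2*-22 + 0*1 + 0*-49 + 1*58 + 0*-192 = 14
  c_5 = 0*102 + -1*-22 + 0*1 + 0*-49 + 0*58 + 0*-192 = 22
  c_6 = 1*102 + 0*-22 + 0*1 + 0*-49 + 0*58 + 0*-192 = 102
p = 13; digits c_i = Σ_j d_{ij}·13^j, 0 ≤ d_{ij} < 13:
  c_1 = 1 = 1·13^0
  c_2 = 157 = 1·13^0 + 12·13^1
  c_3 = 49 = 10·13^0 + 3·13^1
  c_4 = 14 = 1·13^0 + 1·13^1
  c_5 = 22 = 9·13^0 + 1·13^1
  c_6 = 102 = 11·13^0 + 7·13^1
λ_0 = (1, 1, 10, 1, 9, 11)
λ_1 = (0, 12, 3, 1, 1, 7)

((1, 1, 10, 1, 9, 11), (0, 12, 3, 1, 1, 7))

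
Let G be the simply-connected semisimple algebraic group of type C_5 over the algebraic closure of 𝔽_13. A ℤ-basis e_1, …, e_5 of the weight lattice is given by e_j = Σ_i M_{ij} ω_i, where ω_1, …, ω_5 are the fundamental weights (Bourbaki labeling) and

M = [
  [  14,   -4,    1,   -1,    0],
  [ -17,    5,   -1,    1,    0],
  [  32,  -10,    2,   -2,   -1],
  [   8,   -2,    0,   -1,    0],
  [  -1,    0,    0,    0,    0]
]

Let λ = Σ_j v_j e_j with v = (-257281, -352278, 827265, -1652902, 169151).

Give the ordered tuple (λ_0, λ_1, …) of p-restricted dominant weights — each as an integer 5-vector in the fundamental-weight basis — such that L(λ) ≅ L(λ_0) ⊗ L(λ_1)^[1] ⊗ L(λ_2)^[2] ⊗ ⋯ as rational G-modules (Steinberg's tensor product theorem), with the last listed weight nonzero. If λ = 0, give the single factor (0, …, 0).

Compute c_i = Σ_j M_{ij} v_j with v = (-257281, -352278, 827265, -1652902, 169151):
  c_1 = (14)·(-257281) + (-4)·(-352278) + (1)·(827265) + (-1)·(-1652902) + (0)·(169151) = 287345
  c_2 = (-17)·(-257281) + (5)·(-352278) + (-1)·(827265) + (1)·(-1652902) + (0)·(169151) = 132220
  c_3 = (32)·(-257281) + (-10)·(-352278) + (2)·(827265) + (-2)·(-1652902) + (-1)·(169151) = 80971
  c_4 = (8)·(-257281) + (-2)·(-352278) + (0)·(827265) + (-1)·(-1652902) + (0)·(169151) = 299210
  c_5 = (-1)·(-257281) + (0)·(-352278) + (0)·(827265) + (0)·(-1652902) + (0)·(169151) = 257281
Expand coordinatewise in base 13:
  c_1 = 287345 = 6·13^0 + 3·13^1 + 10·13^2 + 0·13^3 + 10·13^4
  c_2 = 132220 = 10·13^0 + 4·13^1 + 2·13^2 + 8·13^3 + 4·13^4
  c_3 = 80971 = 7·13^0 + 1·13^1 + 11·13^2 + 10·13^3 + 2·13^4
  c_4 = 299210 = 2·13^0 + 6·13^1 + 2·13^2 + 6·13^3 + 10·13^4
  c_5 = 257281 = 11·13^0 + 4·13^1 + 1·13^2 + 0·13^3 + 9·13^4
Factor λ_0 = (6, 10, 7, 2, 11)
Factor λ_1 = (3, 4, 1, 6, 4)
Factor λ_2 = (10, 2, 11, 2, 1)
Factor λ_3 = (0, 8, 10, 6, 0)
Factor λ_4 = (10, 4, 2, 10, 9)

((6, 10, 7, 2, 11), (3, 4, 1, 6, 4), (10, 2, 11, 2, 1), (0, 8, 10, 6, 0), (10, 4, 2, 10, 9))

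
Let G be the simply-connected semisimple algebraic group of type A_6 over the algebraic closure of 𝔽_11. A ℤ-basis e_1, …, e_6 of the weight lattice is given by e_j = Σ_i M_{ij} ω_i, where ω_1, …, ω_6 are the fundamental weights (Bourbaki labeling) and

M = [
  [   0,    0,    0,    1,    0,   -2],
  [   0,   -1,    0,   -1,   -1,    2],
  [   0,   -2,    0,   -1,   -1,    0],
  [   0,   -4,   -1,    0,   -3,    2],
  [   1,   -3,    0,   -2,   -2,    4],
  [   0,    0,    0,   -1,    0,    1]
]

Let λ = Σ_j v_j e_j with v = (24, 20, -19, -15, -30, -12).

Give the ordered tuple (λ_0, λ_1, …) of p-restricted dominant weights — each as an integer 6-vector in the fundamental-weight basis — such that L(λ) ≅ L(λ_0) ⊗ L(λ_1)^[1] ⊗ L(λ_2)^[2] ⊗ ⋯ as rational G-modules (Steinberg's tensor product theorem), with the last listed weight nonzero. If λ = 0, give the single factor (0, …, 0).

ω-coordinates c = M·v, v = (24, 20, -19, -15, -30, -12):
  c_1 = 0·24 + 0·20 + (0)·(-19) + (1)·(-15) + (0)·(-30) + (-2)·(-12) = 9
  c_2 = 0·24 + (-1)·(20) + (0)·(-19) + (-1)·(-15) + (-1)·(-30) + (2)·(-12) = 1
  c_3 = 0·24 + (-2)·(20) + (0)·(-19) + (-1)·(-15) + (-1)·(-30) + (0)·(-12) = 5
  c_4 = 0·24 + (-4)·(20) + (-1)·(-19) + (0)·(-15) + (-3)·(-30) + (2)·(-12) = 5
  c_5 = 1·24 + (-3)·(20) + (0)·(-19) + (-2)·(-15) + (-2)·(-30) + (4)·(-12) = 6
  c_6 = 0·24 + 0·20 + (0)·(-19) + (-1)·(-15) + (0)·(-30) + (1)·(-12) = 3
p = 11; digits c_i = Σ_j d_{ij}·11^j, 0 ≤ d_{ij} < 11:
  c_1 = 9 = 9·11^0
  c_2 = 1 = 1·11^0
  c_3 = 5 = 5·11^0
  c_4 = 5 = 5·11^0
  c_5 = 6 = 6·11^0
  c_6 = 3 = 3·11^0
λ_0 = (9, 1, 5, 5, 6, 3)

((9, 1, 5, 5, 6, 3),)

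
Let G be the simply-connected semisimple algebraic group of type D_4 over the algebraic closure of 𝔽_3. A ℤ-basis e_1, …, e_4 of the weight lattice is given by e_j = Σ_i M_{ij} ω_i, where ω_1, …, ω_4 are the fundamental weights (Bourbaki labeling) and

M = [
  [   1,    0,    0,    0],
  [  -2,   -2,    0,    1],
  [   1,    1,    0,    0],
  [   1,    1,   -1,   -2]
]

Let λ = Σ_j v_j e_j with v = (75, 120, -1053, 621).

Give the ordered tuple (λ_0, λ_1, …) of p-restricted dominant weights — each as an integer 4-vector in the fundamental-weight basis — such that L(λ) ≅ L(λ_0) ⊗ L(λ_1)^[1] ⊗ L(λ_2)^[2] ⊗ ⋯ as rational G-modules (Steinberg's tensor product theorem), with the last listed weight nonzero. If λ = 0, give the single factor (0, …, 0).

((0, 0, 0, 0), (1, 2, 2, 2), (2, 1, 0, 0), (2, 2, 1, 0), (0, 2, 2, 0))

Change of basis e → ω: c = M·v where v = (75, 120, -1053, 621):
  c_1 = 1·75 + 0·120 + (0)·(-1053) + 0·621 = 75
  c_2 = (-2)·(75) + (-2)·(120) + (0)·(-1053) + 1·621 = 231
  c_3 = 1·75 + 1·120 + (0)·(-1053) + 0·621 = 195
  c_4 = 1·75 + 1·120 + (-1)·(-1053) + (-2)·(621) = 6
Base-3 expansion of each c_i:
  c_1 = 75 = 0·3^0 + 1·3^1 + 2·3^2 + 2·3^3
  c_2 = 231 = 0·3^0 + 2·3^1 + 1·3^2 + 2·3^3 + 2·3^4
  c_3 = 195 = 0·3^0 + 2·3^1 + 0·3^2 + 1·3^3 + 2·3^4
  c_4 = 6 = 0·3^0 + 2·3^1
Factor λ_0 = (0, 0, 0, 0)
Factor λ_1 = (1, 2, 2, 2)
Factor λ_2 = (2, 1, 0, 0)
Factor λ_3 = (2, 2, 1, 0)
Factor λ_4 = (0, 2, 2, 0)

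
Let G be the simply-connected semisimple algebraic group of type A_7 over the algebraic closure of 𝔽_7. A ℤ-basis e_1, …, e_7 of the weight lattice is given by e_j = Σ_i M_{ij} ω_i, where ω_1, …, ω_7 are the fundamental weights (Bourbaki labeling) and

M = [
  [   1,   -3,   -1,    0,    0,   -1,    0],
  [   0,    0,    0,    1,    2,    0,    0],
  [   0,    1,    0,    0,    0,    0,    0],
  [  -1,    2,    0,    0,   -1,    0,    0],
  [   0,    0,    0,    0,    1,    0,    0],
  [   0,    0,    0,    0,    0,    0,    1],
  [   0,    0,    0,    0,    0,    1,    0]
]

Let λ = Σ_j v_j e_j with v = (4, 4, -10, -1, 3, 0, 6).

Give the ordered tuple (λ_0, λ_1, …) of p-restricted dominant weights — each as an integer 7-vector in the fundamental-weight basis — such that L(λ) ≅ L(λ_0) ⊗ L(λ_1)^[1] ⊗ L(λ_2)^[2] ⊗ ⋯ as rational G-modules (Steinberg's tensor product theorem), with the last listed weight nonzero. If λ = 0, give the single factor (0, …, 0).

In the fundamental-weight basis, λ has coordinates c = M·v (v = (4, 4, -10, -1, 3, 0, 6)):
  c_1 = 1*4 + -3*4 + -1*-10 + 0*-1 + 0*3 + -1*0 + 0*6 = 2
  c_2 = 0*4 + 0*4 + 0*-10 + 1*-1 + 2*3 + 0*0 + 0*6 = 5
  c_3 = 0*4 + 1*4 + 0*-10 + 0*-1 + 0*3 + 0*0 + 0*6 = 4
  c_4 = -1*4 + 2*4 + 0*-10 + 0*-1 + -1*3 + 0*0 + 0*6 = 1
  c_5 = 0*4 + 0*4 + 0*-10 + 0*-1 + 1*3 + 0*0 + 0*6 = 3
  c_6 = 0*4 + 0*4 + 0*-10 + 0*-1 + 0*3 + 0*0 + 1*6 = 6
  c_7 = 0*4 + 0*4 + 0*-10 + 0*-1 + 0*3 + 1*0 + 0*6 = 0
p = 7; digits c_i = Σ_j d_{ij}·7^j, 0 ≤ d_{ij} < 7:
  c_1 = 2 = 2·7^0
  c_2 = 5 = 5·7^0
  c_3 = 4 = 4·7^0
  c_4 = 1 = 1·7^0
  c_5 = 3 = 3·7^0
  c_6 = 6 = 6·7^0
  c_7 = 0
Factor λ_0 = (2, 5, 4, 1, 3, 6, 0)

((2, 5, 4, 1, 3, 6, 0),)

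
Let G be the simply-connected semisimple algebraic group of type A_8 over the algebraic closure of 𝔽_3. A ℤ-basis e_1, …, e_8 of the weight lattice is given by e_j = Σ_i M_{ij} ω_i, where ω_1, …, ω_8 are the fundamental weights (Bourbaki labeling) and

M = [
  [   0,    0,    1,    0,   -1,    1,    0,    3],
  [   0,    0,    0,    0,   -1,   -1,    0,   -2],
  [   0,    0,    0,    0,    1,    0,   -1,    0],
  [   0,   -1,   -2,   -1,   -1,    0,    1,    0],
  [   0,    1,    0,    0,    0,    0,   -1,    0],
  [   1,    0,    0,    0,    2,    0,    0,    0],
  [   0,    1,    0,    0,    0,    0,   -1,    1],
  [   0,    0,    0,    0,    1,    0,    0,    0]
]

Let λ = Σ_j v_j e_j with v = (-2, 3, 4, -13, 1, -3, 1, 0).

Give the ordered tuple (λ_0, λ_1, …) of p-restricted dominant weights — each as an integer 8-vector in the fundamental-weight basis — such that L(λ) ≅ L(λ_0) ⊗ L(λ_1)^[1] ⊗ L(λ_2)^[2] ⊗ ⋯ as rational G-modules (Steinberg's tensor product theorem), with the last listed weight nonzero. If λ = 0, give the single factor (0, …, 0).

In the fundamental-weight basis, λ has coordinates c = M·v (v = (-2, 3, 4, -13, 1, -3, 1, 0)):
  c_1 = (0)·(-2) + (0)·(3) + (1)·(4) + (0)·(-13) + (-1)·(1) + (1)·(-3) + (0)·(1) + (3)·(0) = 0
  c_2 = (0)·(-2) + (0)·(3) + (0)·(4) + (0)·(-13) + (-1)·(1) + (-1)·(-3) + (0)·(1) + (-2)·(0) = 2
  c_3 = (0)·(-2) + (0)·(3) + (0)·(4) + (0)·(-13) + (1)·(1) + (0)·(-3) + (-1)·(1) + (0)·(0) = 0
  c_4 = (0)·(-2) + (-1)·(3) + (-2)·(4) + (-1)·(-13) + (-1)·(1) + (0)·(-3) + (1)·(1) + (0)·(0) = 2
  c_5 = (0)·(-2) + (1)·(3) + (0)·(4) + (0)·(-13) + (0)·(1) + (0)·(-3) + (-1)·(1) + (0)·(0) = 2
  c_6 = (1)·(-2) + (0)·(3) + (0)·(4) + (0)·(-13) + (2)·(1) + (0)·(-3) + (0)·(1) + (0)·(0) = 0
  c_7 = (0)·(-2) + (1)·(3) + (0)·(4) + (0)·(-13) + (0)·(1) + (0)·(-3) + (-1)·(1) + (1)·(0) = 2
  c_8 = (0)·(-2) + (0)·(3) + (0)·(4) + (0)·(-13) + (1)·(1) + (0)·(-3) + (0)·(1) + (0)·(0) = 1
Base-3 expansion of each c_i:
  c_1 = 0
  c_2 = 2 = 2·3^0
  c_3 = 0
  c_4 = 2 = 2·3^0
  c_5 = 2 = 2·3^0
  c_6 = 0
  c_7 = 2 = 2·3^0
  c_8 = 1 = 1·3^0
p-restricted factor λ_0 = (0, 2, 0, 2, 2, 0, 2, 1)

((0, 2, 0, 2, 2, 0, 2, 1),)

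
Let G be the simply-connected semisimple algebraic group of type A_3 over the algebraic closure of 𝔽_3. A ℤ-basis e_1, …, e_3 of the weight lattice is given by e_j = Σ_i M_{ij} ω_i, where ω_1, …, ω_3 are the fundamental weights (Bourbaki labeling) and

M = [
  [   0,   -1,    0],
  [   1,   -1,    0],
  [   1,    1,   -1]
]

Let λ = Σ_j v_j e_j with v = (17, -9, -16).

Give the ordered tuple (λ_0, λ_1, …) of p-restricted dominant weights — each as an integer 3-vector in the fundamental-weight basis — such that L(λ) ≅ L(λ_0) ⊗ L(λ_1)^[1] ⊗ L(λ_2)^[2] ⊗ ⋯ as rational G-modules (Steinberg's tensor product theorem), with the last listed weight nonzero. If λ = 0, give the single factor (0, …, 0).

ω-coordinates c = M·v, v = (17, -9, -16):
  c_1 = 0·17 + (-1)·(-9) + (0)·(-16) = 9
  c_2 = 1·17 + (-1)·(-9) + (0)·(-16) = 26
  c_3 = 1·17 + (1)·(-9) + (-1)·(-16) = 24
Expand coordinatewise in base 3:
  c_1 = 9 = 0·3^0 + 0·3^1 + 1·3^2
  c_2 = 26 = 2·3^0 + 2·3^1 + 2·3^2
  c_3 = 24 = 0·3^0 + 2·3^1 + 2·3^2
λ_0 = (0, 2, 0)
λ_1 = (0, 2, 2)
λ_2 = (1, 2, 2)

((0, 2, 0), (0, 2, 2), (1, 2, 2))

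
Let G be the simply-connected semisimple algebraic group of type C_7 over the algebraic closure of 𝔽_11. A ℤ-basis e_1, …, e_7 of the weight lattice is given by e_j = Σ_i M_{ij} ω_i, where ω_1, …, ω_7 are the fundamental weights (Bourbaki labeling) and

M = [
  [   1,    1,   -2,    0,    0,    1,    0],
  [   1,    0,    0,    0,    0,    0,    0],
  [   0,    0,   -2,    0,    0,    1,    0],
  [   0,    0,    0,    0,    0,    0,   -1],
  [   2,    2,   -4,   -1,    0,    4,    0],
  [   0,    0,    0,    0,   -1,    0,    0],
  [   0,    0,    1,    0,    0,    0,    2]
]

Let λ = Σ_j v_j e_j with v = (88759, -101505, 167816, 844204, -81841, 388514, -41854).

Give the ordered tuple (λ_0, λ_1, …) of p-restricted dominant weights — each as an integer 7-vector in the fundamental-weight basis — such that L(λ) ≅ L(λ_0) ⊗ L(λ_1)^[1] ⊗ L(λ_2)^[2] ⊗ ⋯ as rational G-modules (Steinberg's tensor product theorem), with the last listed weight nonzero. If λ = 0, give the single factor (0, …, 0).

Change of basis e → ω: c = M·v where v = (88759, -101505, 167816, 844204, -81841, 388514, -41854):
  c_1 = 1*88759 + 1*-101505 + -2*167816 + 0*844204 + 0*-81841 + 1*388514 + 0*-41854 = 40136
  c_2 = 1*88759 + 0*-101505 + 0*167816 + 0*844204 + 0*-81841 + 0*388514 + 0*-41854 = 88759
  c_3 = 0*88759 + 0*-101505 + -2*167816 + 0*844204 + 0*-81841 + 1*388514 + 0*-41854 = 52882
  c_4 = 0*88759 + 0*-101505 + 0*167816 + 0*844204 + 0*-81841 + 0*388514 + -1*-41854 = 41854
  c_5 = 2*88759 + 2*-101505 + -4*167816 + -1*844204 + 0*-81841 + 4*388514 + 0*-41854 = 13096
  c_6 = 0*88759 + 0*-101505 + 0*167816 + 0*844204 + -1*-81841 + 0*388514 + 0*-41854 = 81841
  c_7 = 0*88759 + 0*-101505 + 1*167816 + 0*844204 + 0*-81841 + 0*388514 + 2*-41854 = 84108
p = 11; digits c_i = Σ_j d_{ij}·11^j, 0 ≤ d_{ij} < 11:
  c_1 = 40136 = 8·11^0 + 7·11^1 + 1·11^2 + 8·11^3 + 2·11^4
  c_2 = 88759 = 0·11^0 + 6·11^1 + 7·11^2 + 0·11^3 + 6·11^4
  c_3 = 52882 = 5·11^0 + 0·11^1 + 8·11^2 + 6·11^3 + 3·11^4
  c_4 = 41854 = 10·11^0 + 9·11^1 + 4·11^2 + 9·11^3 + 2·11^4
  c_5 = 13096 = 6·11^0 + 2·11^1 + 9·11^2 + 9·11^3
  c_6 = 81841 = 1·11^0 + 4·11^1 + 5·11^2 + 6·11^3 + 5·11^4
  c_7 = 84108 = 2·11^0 + 1·11^1 + 2·11^2 + 8·11^3 + 5·11^4
p-restricted factor λ_0 = (8, 0, 5, 10, 6, 1, 2)
p-restricted factor λ_1 = (7, 6, 0, 9, 2, 4, 1)
p-restricted factor λ_2 = (1, 7, 8, 4, 9, 5, 2)
p-restricted factor λ_3 = (8, 0, 6, 9, 9, 6, 8)
p-restricted factor λ_4 = (2, 6, 3, 2, 0, 5, 5)

((8, 0, 5, 10, 6, 1, 2), (7, 6, 0, 9, 2, 4, 1), (1, 7, 8, 4, 9, 5, 2), (8, 0, 6, 9, 9, 6, 8), (2, 6, 3, 2, 0, 5, 5))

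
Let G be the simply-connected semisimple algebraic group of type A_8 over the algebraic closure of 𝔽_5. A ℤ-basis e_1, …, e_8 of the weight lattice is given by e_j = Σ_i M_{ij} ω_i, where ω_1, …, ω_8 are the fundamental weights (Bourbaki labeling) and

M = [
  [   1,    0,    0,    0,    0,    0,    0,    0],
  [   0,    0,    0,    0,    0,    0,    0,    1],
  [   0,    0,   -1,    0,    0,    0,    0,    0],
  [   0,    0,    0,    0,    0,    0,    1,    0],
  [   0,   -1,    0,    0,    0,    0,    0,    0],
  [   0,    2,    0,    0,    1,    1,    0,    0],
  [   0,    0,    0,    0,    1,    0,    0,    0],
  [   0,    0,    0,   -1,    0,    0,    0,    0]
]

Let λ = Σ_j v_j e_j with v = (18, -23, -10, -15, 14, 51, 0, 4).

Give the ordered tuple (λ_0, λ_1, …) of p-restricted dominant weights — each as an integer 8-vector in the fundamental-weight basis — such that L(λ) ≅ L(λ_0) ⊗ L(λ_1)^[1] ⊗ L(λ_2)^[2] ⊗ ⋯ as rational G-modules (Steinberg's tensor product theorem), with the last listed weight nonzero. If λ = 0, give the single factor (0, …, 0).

Compute c_i = Σ_j M_{ij} v_j with v = (18, -23, -10, -15, 14, 51, 0, 4):
  c_1 = 1·18 + (0)·(-23) + (0)·(-10) + (0)·(-15) + 0·14 + 0·51 + 0·0 + 0·4 = 18
  c_2 = 0·18 + (0)·(-23) + (0)·(-10) + (0)·(-15) + 0·14 + 0·51 + 0·0 + 1·4 = 4
  c_3 = 0·18 + (0)·(-23) + (-1)·(-10) + (0)·(-15) + 0·14 + 0·51 + 0·0 + 0·4 = 10
  c_4 = 0·18 + (0)·(-23) + (0)·(-10) + (0)·(-15) + 0·14 + 0·51 + 1·0 + 0·4 = 0
  c_5 = 0·18 + (-1)·(-23) + (0)·(-10) + (0)·(-15) + 0·14 + 0·51 + 0·0 + 0·4 = 23
  c_6 = 0·18 + (2)·(-23) + (0)·(-10) + (0)·(-15) + 1·14 + 1·51 + 0·0 + 0·4 = 19
  c_7 = 0·18 + (0)·(-23) + (0)·(-10) + (0)·(-15) + 1·14 + 0·51 + 0·0 + 0·4 = 14
  c_8 = 0·18 + (0)·(-23) + (0)·(-10) + (-1)·(-15) + 0·14 + 0·51 + 0·0 + 0·4 = 15
Expand coordinatewise in base 5:
  c_1 = 18 = 3·5^0 + 3·5^1
  c_2 = 4 = 4·5^0
  c_3 = 10 = 0·5^0 + 2·5^1
  c_4 = 0
  c_5 = 23 = 3·5^0 + 4·5^1
  c_6 = 19 = 4·5^0 + 3·5^1
  c_7 = 14 = 4·5^0 + 2·5^1
  c_8 = 15 = 0·5^0 + 3·5^1
Factor λ_0 = (3, 4, 0, 0, 3, 4, 4, 0)
Factor λ_1 = (3, 0, 2, 0, 4, 3, 2, 3)

((3, 4, 0, 0, 3, 4, 4, 0), (3, 0, 2, 0, 4, 3, 2, 3))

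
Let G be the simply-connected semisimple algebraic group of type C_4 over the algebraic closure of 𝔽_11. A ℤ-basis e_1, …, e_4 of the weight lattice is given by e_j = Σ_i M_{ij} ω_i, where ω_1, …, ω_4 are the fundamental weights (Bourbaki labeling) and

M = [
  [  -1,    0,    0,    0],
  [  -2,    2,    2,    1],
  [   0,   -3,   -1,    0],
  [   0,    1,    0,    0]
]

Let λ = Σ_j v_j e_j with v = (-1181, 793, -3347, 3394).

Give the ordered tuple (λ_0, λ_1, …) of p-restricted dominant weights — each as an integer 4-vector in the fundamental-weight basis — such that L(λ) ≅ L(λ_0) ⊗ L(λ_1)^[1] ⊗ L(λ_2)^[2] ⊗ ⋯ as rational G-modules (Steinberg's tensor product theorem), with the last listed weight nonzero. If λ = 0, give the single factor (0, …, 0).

Change of basis e → ω: c = M·v where v = (-1181, 793, -3347, 3394):
  c_1 = -1*-1181 + 0*793 + 0*-3347 + 0*3394 = 1181
  c_2 = -2*-1181 + 2*793 + 2*-3347 + 1*3394 = 648
  c_3 = 0*-1181 + -3*793 + -1*-3347 + 0*3394 = 968
  c_4 = 0*-1181 + 1*793 + 0*-3347 + 0*3394 = 793
p = 11; digits c_i = Σ_j d_{ij}·11^j, 0 ≤ d_{ij} < 11:
  c_1 = 1181 = 4·11^0 + 8·11^1 + 9·11^2
  c_2 = 648 = 10·11^0 + 3·11^1 + 5·11^2
  c_3 = 968 = 0·11^0 + 0·11^1 + 8·11^2
  c_4 = 793 = 1·11^0 + 6·11^1 + 6·11^2
λ_0 = (4, 10, 0, 1)
λ_1 = (8, 3, 0, 6)
λ_2 = (9, 5, 8, 6)

((4, 10, 0, 1), (8, 3, 0, 6), (9, 5, 8, 6))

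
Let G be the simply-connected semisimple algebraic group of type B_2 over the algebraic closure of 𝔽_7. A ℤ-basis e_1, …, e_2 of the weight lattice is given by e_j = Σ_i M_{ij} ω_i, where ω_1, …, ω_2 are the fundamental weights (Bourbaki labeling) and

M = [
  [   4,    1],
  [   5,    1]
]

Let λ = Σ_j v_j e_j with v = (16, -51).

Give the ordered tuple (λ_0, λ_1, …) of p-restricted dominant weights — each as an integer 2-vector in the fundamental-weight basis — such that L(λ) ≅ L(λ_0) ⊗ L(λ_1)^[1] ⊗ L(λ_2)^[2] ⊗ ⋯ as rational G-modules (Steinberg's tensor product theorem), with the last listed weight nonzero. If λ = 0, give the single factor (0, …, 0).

Converting to the ω-basis (c_i = row i of M dotted with v = (16, -51)):
  c_1 = 4*16 + 1*-51 = 13
  c_2 = 5*16 + 1*-51 = 29
p = 7; digits c_i = Σ_j d_{ij}·7^j, 0 ≤ d_{ij} < 7:
  c_1 = 13 = 6·7^0 + 1·7^1
  c_2 = 29 = 1·7^0 + 4·7^1
p-restricted factor λ_0 = (6, 1)
p-restricted factor λ_1 = (1, 4)

((6, 1), (1, 4))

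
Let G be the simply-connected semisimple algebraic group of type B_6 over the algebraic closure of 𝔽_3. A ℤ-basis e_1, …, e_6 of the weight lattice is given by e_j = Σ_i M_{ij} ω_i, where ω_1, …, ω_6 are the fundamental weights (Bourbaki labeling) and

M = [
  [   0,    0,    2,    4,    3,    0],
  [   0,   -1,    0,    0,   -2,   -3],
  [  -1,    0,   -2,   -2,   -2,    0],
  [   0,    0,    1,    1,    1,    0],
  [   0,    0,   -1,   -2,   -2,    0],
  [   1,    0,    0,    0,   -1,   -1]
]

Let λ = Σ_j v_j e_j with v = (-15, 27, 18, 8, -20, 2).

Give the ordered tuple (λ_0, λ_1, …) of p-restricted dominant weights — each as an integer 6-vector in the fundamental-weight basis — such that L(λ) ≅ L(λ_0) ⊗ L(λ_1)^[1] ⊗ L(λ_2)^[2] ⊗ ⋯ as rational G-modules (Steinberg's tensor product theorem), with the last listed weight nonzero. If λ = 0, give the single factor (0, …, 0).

((2, 1, 0, 0, 0, 0), (2, 2, 1, 2, 2, 1))

In the fundamental-weight basis, λ has coordinates c = M·v (v = (-15, 27, 18, 8, -20, 2)):
  c_1 = (0)·(-15) + (0)·(27) + (2)·(18) + (4)·(8) + (3)·(-20) + (0)·(2) = 8
  c_2 = (0)·(-15) + (-1)·(27) + (0)·(18) + (0)·(8) + (-2)·(-20) + (-3)·(2) = 7
  c_3 = (-1)·(-15) + (0)·(27) + (-2)·(18) + (-2)·(8) + (-2)·(-20) + (0)·(2) = 3
  c_4 = (0)·(-15) + (0)·(27) + (1)·(18) + (1)·(8) + (1)·(-20) + (0)·(2) = 6
  c_5 = (0)·(-15) + (0)·(27) + (-1)·(18) + (-2)·(8) + (-2)·(-20) + (0)·(2) = 6
  c_6 = (1)·(-15) + (0)·(27) + (0)·(18) + (0)·(8) + (-1)·(-20) + (-1)·(2) = 3
Base-3 expansion of each c_i:
  c_1 = 8 = 2·3^0 + 2·3^1
  c_2 = 7 = 1·3^0 + 2·3^1
  c_3 = 3 = 0·3^0 + 1·3^1
  c_4 = 6 = 0·3^0 + 2·3^1
  c_5 = 6 = 0·3^0 + 2·3^1
  c_6 = 3 = 0·3^0 + 1·3^1
p-restricted factor λ_0 = (2, 1, 0, 0, 0, 0)
p-restricted factor λ_1 = (2, 2, 1, 2, 2, 1)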